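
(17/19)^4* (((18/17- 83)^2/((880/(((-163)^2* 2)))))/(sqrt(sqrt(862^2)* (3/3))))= 14899623160009* sqrt(862)/49428148880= 8850.23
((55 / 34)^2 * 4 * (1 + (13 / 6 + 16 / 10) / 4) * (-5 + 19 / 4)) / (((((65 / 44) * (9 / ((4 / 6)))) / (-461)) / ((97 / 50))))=13867770191 / 60863400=227.85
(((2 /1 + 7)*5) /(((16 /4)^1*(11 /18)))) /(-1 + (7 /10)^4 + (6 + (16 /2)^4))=2025000 /451136411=0.00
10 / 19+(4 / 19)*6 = 34 / 19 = 1.79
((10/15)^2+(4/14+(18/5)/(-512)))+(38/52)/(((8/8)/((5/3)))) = 2034869/1048320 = 1.94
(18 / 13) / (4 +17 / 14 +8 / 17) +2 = 13154 / 5863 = 2.24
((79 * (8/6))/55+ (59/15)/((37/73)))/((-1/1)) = -59069/6105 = -9.68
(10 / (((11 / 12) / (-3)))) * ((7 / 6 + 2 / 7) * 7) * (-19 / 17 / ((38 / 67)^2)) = 4107435 / 3553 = 1156.05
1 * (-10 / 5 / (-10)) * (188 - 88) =20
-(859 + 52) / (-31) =911 / 31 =29.39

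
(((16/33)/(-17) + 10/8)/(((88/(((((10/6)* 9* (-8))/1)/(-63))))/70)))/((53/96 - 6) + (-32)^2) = 1096400/603406551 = 0.00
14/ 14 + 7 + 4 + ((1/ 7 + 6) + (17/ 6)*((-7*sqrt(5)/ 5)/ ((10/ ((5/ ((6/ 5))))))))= 14.45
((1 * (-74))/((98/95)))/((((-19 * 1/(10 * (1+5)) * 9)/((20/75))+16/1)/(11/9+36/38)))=-31376/1071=-29.30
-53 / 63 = -0.84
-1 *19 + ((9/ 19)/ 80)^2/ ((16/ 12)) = -175590157/ 9241600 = -19.00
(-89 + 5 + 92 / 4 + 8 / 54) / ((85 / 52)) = -85436 / 2295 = -37.23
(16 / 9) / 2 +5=53 / 9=5.89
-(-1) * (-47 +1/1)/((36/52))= -598/9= -66.44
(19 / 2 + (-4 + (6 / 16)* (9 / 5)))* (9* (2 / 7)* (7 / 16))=2223 / 320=6.95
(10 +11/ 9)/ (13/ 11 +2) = 3.53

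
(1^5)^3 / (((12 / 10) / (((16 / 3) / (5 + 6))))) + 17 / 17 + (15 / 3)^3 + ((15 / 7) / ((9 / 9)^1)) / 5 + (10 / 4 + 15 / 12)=361975 / 2772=130.58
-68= -68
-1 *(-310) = 310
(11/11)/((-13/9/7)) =-63/13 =-4.85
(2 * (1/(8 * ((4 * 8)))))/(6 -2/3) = 3/2048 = 0.00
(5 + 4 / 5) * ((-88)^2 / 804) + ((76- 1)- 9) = 122474 / 1005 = 121.86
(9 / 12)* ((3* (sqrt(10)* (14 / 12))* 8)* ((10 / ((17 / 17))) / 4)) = 105* sqrt(10) / 2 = 166.02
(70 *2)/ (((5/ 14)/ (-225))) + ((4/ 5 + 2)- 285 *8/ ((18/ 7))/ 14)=-1323908/ 15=-88260.53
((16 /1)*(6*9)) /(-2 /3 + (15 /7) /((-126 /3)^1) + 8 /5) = 1270080 /1297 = 979.24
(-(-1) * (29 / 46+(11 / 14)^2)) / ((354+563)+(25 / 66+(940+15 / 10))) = 185625 / 276534244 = 0.00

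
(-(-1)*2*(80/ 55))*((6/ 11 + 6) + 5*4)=9344/ 121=77.22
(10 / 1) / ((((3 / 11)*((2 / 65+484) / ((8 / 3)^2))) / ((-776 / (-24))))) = 22193600 / 1274211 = 17.42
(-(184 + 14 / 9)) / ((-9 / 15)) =8350 / 27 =309.26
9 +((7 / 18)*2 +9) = 169 / 9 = 18.78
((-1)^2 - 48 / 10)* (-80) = 304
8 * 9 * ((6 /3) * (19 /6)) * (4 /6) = 304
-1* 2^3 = -8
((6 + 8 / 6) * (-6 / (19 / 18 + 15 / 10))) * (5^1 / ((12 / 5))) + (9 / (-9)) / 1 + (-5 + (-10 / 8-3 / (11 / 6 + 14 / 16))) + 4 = -240559 / 5980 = -40.23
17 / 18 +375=6767 / 18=375.94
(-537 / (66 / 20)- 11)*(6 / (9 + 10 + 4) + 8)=-363090 / 253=-1435.14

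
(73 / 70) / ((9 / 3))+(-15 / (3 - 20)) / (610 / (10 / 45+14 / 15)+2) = 17179157 / 49183890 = 0.35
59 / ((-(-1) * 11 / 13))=69.73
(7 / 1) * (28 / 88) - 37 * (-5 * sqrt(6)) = 49 / 22 + 185 * sqrt(6) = 455.38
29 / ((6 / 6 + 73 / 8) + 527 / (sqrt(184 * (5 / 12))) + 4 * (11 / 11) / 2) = -2587960 / 25579949 + 489056 * sqrt(690) / 25579949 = 0.40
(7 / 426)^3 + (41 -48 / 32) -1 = 2976388219 / 77308776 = 38.50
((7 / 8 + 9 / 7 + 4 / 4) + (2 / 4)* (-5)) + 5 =317 / 56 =5.66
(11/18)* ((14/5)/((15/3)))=77/225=0.34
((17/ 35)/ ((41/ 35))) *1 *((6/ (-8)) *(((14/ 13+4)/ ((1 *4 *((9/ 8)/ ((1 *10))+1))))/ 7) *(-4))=67320/ 332059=0.20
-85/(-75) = 17/15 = 1.13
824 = 824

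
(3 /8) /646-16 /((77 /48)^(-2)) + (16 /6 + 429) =1135165 /2907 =390.49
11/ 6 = 1.83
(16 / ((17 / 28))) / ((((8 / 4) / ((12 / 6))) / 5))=2240 / 17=131.76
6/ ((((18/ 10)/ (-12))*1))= -40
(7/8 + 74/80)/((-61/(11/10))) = -99/3050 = -0.03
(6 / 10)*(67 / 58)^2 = 13467 / 16820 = 0.80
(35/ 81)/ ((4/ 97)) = 3395/ 324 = 10.48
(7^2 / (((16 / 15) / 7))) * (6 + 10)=5145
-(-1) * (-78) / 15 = -26 / 5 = -5.20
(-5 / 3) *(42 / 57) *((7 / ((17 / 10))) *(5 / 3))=-24500 / 2907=-8.43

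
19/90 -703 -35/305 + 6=-3826001/5490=-696.90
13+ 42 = 55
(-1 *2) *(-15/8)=15/4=3.75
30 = 30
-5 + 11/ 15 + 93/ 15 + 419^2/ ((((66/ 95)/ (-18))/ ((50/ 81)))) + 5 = -4169563454/ 1485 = -2807786.84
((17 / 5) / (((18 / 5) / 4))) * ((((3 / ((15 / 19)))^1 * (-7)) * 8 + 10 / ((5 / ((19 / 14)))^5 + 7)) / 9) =-61423821333668 / 687703240665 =-89.32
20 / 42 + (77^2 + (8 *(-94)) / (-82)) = 5113175 / 861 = 5938.65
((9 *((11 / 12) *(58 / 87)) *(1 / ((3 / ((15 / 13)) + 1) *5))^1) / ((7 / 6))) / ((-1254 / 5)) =-5 / 4788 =-0.00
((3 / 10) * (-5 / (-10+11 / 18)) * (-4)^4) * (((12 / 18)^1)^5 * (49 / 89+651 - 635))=4022272 / 45123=89.14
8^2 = 64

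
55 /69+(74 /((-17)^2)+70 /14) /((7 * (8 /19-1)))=-109642 /219351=-0.50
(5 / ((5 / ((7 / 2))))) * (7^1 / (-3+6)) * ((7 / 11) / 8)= 0.65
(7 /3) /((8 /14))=49 /12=4.08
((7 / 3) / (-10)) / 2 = -7 / 60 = -0.12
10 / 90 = 1 / 9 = 0.11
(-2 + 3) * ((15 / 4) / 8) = 15 / 32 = 0.47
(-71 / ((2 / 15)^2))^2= 255200625 / 16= 15950039.06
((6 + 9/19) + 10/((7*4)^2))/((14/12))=144933/26068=5.56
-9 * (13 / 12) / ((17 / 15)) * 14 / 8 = -4095 / 272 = -15.06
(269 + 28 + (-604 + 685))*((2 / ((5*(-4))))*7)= -264.60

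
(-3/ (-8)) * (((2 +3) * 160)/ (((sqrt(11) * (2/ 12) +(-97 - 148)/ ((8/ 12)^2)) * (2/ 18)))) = -214326000/ 43758181 - 64800 * sqrt(11)/ 43758181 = -4.90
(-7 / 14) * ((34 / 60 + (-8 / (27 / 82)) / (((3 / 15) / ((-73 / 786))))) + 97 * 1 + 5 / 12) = -23188423 / 424440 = -54.63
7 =7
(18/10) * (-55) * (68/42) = -1122/7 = -160.29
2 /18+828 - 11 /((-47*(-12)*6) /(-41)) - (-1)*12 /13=829.17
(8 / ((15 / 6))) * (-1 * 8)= -128 / 5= -25.60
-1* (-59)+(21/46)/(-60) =58.99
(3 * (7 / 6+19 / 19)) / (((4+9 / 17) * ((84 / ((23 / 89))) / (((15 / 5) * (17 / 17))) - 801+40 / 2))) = -5083 / 2382534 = -0.00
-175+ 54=-121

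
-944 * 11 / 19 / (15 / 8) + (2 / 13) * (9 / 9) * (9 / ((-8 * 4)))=-17281541 / 59280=-291.52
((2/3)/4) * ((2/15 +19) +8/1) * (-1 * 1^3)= -407/90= -4.52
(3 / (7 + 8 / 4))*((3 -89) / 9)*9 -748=-2330 / 3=-776.67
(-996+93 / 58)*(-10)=288375 / 29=9943.97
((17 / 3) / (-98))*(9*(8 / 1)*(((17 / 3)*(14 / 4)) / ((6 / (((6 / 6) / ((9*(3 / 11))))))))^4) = -1018618190513 / 74384733888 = -13.69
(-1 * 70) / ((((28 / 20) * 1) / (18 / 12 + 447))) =-22425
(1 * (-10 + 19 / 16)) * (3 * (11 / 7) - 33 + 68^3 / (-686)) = 11767719 / 2744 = 4288.53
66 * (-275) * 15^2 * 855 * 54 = -188546737500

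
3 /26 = 0.12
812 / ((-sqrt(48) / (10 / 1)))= -2030*sqrt(3) / 3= -1172.02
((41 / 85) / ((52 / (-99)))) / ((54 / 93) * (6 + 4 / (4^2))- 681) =41943 / 30937790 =0.00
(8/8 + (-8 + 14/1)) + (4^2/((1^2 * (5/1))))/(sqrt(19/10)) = 16 * sqrt(190)/95 + 7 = 9.32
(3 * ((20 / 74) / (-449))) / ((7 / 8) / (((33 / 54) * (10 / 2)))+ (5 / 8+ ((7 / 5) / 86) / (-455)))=-36894000 / 18619036363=-0.00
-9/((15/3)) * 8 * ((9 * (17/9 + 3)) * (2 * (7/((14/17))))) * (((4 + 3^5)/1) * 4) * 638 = -33947806464/5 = -6789561292.80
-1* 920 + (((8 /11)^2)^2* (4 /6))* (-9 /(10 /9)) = -67459192 /73205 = -921.51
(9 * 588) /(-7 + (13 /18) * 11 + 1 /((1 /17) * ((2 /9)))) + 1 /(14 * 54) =36007465 /526932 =68.33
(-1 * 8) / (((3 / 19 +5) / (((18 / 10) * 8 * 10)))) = -10944 / 49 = -223.35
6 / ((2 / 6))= 18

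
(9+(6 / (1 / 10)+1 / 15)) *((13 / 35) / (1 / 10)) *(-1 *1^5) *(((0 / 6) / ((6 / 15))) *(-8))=0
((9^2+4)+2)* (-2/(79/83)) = -14442/79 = -182.81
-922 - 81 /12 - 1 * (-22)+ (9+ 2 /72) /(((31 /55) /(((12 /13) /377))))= -127160747 /140244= -906.71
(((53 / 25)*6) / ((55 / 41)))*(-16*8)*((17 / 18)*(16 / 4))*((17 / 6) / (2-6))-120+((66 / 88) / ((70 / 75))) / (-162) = 4335155621 / 1386000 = 3127.82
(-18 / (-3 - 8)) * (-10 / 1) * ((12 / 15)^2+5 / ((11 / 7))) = -37836 / 605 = -62.54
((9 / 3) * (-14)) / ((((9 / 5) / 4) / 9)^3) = -336000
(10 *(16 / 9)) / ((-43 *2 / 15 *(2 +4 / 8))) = -160 / 129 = -1.24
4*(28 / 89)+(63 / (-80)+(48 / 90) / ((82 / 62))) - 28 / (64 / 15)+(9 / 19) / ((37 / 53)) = -771082523 / 153914820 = -5.01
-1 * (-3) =3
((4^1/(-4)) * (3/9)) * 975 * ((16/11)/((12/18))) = -7800/11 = -709.09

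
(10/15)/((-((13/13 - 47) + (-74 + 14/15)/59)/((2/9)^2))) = 1180/1693143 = 0.00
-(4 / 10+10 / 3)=-56 / 15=-3.73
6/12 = 1/2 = 0.50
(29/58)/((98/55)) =55/196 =0.28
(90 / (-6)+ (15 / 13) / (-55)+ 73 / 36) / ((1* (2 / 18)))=-66889 / 572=-116.94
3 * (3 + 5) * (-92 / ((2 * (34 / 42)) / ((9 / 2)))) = -104328 / 17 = -6136.94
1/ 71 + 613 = 43524/ 71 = 613.01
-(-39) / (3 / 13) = 169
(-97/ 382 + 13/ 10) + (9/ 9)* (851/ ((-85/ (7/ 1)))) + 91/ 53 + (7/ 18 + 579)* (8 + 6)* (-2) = -126152919773/ 7744095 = -16290.21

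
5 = 5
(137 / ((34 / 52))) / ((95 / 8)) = 28496 / 1615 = 17.64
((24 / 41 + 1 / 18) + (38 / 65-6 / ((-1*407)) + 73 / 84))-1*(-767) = 210223005667 / 273333060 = 769.11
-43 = -43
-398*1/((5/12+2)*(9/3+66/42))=-4179/116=-36.03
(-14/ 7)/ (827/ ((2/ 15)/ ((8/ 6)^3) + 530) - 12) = 84809/ 442694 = 0.19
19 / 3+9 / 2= 65 / 6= 10.83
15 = 15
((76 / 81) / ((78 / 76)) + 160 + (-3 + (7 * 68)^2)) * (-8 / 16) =-716252435 / 6318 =-113366.96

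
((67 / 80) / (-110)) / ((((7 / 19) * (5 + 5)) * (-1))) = 1273 / 616000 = 0.00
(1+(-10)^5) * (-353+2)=35099649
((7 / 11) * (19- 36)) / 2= -119 / 22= -5.41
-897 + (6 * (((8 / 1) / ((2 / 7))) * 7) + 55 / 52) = 14563 / 52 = 280.06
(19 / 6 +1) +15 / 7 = 265 / 42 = 6.31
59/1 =59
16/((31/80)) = 1280/31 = 41.29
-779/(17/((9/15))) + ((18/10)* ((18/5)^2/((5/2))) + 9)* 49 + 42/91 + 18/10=120582603/138125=873.00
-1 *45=-45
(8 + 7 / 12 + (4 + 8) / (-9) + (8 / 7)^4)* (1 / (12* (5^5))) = 28671 / 120050000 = 0.00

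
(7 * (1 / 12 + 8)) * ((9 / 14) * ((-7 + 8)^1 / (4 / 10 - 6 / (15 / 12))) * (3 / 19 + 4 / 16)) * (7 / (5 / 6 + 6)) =-947205 / 274208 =-3.45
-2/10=-1/5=-0.20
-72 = -72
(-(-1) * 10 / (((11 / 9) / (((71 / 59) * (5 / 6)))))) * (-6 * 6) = -191700 / 649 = -295.38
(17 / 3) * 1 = 17 / 3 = 5.67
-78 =-78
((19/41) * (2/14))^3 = 0.00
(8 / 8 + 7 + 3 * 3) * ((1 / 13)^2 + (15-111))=-275791 / 169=-1631.90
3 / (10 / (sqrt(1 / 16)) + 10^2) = 3 / 140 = 0.02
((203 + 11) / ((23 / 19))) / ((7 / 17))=69122 / 161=429.33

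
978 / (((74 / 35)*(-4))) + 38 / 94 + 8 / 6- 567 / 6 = -208.40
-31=-31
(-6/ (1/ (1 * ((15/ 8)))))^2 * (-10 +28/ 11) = -83025/ 88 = -943.47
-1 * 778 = -778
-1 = -1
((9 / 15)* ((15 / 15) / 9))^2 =0.00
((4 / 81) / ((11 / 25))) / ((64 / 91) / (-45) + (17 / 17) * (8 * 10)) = 11375 / 8106516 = 0.00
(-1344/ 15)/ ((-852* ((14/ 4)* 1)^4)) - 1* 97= -35433359/ 365295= -97.00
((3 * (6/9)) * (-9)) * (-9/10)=81/5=16.20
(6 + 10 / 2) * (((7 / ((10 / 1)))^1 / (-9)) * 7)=-539 / 90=-5.99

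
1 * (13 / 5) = 13 / 5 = 2.60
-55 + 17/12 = -643/12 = -53.58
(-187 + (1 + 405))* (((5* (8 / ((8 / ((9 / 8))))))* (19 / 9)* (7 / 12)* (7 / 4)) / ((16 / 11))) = 3737965 / 2048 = 1825.18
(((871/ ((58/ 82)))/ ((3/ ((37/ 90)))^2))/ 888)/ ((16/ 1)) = 1321307/ 811814400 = 0.00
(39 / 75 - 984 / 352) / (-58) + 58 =3702903 / 63800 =58.04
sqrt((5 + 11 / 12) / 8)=sqrt(426) / 24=0.86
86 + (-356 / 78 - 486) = -15778 / 39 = -404.56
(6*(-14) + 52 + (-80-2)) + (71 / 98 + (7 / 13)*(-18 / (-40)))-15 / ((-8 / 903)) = 40260739 / 25480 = 1580.09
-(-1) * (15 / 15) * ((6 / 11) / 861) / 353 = 0.00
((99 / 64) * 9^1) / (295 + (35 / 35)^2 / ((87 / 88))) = 77517 / 1648192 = 0.05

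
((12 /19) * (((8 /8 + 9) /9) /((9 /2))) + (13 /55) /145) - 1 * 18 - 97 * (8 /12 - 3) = 852972794 /4091175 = 208.49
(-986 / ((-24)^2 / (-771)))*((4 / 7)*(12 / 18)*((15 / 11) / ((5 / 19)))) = 2407319 / 924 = 2605.32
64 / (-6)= -32 / 3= -10.67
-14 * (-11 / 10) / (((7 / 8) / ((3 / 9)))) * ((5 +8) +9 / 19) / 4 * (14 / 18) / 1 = 39424 / 2565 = 15.37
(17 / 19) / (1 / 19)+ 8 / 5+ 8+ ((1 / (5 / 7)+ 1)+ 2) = 31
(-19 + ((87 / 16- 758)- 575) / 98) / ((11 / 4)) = -51033 / 4312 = -11.84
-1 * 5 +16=11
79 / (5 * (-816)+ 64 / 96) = -237 / 12238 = -0.02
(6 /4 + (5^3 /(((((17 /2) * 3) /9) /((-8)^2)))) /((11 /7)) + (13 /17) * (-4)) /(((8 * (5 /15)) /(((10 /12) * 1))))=3357085 /5984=561.01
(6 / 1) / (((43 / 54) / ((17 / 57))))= 1836 / 817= 2.25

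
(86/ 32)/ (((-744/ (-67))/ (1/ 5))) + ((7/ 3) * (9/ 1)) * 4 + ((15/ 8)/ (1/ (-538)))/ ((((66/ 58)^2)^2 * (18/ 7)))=-10581803381519/ 70586017920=-149.91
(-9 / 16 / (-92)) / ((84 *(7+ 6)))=3 / 535808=0.00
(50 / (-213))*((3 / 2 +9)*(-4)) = 700 / 71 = 9.86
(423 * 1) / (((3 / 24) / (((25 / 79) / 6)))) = 178.48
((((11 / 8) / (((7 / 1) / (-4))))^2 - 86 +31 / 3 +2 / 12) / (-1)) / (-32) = -14677 / 6272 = -2.34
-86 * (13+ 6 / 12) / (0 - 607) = 1.91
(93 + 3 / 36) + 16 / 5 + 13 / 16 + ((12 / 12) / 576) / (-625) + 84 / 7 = 39274499 / 360000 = 109.10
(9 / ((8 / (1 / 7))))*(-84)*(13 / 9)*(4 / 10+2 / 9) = -182 / 15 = -12.13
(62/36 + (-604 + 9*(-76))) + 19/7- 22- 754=-259505/126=-2059.56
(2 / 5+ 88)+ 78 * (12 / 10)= 182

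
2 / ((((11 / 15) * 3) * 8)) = 0.11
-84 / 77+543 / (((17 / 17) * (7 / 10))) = 59646 / 77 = 774.62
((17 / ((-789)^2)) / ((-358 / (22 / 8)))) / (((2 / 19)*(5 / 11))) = -0.00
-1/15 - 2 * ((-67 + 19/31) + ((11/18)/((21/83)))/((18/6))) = 11521486/87885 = 131.10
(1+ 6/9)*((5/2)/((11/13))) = 325/66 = 4.92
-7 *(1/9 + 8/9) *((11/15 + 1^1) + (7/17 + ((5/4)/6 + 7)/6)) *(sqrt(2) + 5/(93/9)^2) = -286727 *sqrt(2)/12240 - 286727/261392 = -34.23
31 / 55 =0.56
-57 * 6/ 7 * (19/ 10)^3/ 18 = -130321/ 7000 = -18.62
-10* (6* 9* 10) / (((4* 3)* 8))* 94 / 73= -10575 / 146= -72.43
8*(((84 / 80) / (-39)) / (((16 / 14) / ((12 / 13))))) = -147 / 845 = -0.17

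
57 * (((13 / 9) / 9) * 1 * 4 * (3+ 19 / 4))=7657 / 27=283.59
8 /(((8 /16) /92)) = 1472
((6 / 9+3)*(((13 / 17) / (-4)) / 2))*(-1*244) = 8723 / 102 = 85.52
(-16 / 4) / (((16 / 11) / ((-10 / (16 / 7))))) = 385 / 32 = 12.03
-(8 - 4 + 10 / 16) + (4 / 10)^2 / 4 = -917 / 200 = -4.58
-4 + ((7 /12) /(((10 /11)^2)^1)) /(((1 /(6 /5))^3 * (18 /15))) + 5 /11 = -69549 /27500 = -2.53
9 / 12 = 0.75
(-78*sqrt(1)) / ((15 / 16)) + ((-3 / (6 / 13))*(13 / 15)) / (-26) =-4979 / 60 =-82.98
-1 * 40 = -40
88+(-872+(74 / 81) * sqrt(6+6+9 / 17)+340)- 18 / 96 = -7107 / 16+74 * sqrt(3621) / 1377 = -440.95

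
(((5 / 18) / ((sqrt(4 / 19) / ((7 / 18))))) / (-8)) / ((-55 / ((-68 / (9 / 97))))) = -11543 * sqrt(19) / 128304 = -0.39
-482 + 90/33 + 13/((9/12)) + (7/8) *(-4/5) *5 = -30719/66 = -465.44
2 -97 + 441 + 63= 409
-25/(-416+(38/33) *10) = 825/13348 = 0.06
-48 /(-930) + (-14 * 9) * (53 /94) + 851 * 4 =24280971 /7285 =3333.01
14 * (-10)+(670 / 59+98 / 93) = -127.59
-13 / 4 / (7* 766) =-13 / 21448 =-0.00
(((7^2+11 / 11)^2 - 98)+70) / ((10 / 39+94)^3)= 18329571 / 6209212472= 0.00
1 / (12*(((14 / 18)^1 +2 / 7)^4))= 5250987 / 80604484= 0.07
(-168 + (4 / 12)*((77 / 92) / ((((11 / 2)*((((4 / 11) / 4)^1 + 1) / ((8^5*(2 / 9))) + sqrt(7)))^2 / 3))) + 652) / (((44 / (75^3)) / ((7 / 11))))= 38623575305796150032509992890625 / 13078775835863453565951277 - 1227364214243328000000*sqrt(7) / 1188979621442132142359207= 2953149.11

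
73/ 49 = 1.49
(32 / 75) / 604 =8 / 11325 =0.00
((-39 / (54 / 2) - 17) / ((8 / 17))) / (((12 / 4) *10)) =-1411 / 1080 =-1.31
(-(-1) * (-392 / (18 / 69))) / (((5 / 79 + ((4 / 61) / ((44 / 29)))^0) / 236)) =-3001684 / 9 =-333520.44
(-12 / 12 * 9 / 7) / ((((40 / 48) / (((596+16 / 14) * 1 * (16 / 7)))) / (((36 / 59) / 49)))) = -26002944 / 991613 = -26.22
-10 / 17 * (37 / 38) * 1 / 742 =-185 / 239666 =-0.00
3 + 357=360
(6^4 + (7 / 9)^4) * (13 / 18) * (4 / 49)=221141882 / 2893401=76.43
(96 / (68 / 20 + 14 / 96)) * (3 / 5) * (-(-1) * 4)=55296 / 851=64.98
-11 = -11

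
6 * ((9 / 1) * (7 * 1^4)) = 378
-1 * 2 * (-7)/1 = 14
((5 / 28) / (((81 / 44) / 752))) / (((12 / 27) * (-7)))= -10340 / 441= -23.45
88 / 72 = 11 / 9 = 1.22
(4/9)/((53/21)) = 28/159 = 0.18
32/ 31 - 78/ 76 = 7/ 1178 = 0.01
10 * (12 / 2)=60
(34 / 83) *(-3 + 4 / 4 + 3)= 0.41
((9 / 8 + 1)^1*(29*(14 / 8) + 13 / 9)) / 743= 31943 / 213984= 0.15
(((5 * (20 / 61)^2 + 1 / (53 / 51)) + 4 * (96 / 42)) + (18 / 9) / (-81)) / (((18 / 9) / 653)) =775302568651 / 223639542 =3466.75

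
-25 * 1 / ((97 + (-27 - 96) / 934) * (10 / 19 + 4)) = -8873 / 155617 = -0.06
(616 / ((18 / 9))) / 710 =154 / 355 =0.43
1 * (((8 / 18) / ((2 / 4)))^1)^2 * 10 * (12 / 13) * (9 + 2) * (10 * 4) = 1126400 / 351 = 3209.12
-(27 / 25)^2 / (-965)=0.00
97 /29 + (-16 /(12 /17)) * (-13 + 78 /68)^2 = -4704914 /1479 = -3181.15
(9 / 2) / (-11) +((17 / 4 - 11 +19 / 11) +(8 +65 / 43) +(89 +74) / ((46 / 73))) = 11433991 / 43516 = 262.75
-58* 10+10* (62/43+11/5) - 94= -27416/43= -637.58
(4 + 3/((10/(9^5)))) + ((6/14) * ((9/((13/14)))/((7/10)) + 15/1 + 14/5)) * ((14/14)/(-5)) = 80607743/4550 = 17715.99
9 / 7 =1.29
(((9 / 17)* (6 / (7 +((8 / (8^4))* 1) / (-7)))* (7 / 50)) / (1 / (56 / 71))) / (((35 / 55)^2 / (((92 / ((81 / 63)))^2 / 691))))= 1438848581632 / 1569261466425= 0.92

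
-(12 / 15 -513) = 2561 / 5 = 512.20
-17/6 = -2.83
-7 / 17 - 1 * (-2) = 27 / 17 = 1.59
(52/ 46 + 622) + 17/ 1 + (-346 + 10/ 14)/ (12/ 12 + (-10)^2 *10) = 103108470/ 161161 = 639.79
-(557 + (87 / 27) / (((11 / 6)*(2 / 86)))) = -20875 / 33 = -632.58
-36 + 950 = 914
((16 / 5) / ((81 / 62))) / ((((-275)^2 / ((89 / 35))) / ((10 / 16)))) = 11036 / 214396875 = 0.00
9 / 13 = 0.69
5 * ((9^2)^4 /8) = 215233605 /8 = 26904200.62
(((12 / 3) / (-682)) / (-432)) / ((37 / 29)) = 29 / 2725272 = 0.00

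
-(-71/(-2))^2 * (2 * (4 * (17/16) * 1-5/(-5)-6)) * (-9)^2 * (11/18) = 1497177/16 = 93573.56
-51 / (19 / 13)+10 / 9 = -5777 / 171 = -33.78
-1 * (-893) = 893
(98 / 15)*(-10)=-196 / 3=-65.33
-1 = -1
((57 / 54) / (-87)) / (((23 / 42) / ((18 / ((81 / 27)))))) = -266 / 2001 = -0.13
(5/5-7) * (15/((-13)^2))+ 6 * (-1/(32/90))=-23535/1352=-17.41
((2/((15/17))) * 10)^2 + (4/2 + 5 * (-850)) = -33608/9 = -3734.22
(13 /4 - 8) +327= 1289 /4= 322.25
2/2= 1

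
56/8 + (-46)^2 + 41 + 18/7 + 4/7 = 15170/7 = 2167.14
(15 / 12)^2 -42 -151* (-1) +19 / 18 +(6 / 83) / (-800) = 4168931 / 37350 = 111.62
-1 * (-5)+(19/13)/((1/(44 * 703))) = 587773/13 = 45213.31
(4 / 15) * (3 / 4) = 1 / 5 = 0.20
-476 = -476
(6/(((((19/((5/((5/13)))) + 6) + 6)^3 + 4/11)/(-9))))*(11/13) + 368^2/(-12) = -665405946422/58961913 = -11285.35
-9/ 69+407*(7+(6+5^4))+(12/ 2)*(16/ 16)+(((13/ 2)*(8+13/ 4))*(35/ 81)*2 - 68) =215004329/ 828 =259667.06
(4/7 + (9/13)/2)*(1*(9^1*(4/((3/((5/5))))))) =1002/91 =11.01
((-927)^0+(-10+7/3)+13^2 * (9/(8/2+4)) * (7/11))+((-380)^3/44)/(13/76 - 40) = 8370996629/266376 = 31425.49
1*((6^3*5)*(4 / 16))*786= 212220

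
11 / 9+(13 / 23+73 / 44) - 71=-615277 / 9108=-67.55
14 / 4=3.50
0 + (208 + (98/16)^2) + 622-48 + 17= 53537/64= 836.52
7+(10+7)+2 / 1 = 26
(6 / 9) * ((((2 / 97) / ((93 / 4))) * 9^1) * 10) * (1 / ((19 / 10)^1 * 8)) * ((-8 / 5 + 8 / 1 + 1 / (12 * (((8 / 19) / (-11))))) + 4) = 19735 / 685596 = 0.03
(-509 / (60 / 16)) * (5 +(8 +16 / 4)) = -34612 / 15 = -2307.47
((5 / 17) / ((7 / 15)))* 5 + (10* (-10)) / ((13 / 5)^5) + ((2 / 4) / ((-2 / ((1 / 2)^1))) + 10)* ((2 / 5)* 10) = 3694620243 / 88367734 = 41.81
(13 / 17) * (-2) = -26 / 17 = -1.53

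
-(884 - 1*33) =-851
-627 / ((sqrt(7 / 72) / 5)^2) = -1128600 / 7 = -161228.57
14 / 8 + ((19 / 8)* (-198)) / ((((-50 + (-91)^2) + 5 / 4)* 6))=229249 / 131716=1.74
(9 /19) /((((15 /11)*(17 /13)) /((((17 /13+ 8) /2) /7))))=3993 /22610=0.18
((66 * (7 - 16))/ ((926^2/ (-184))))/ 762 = 4554/ 27224863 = 0.00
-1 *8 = -8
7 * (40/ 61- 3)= -1001/ 61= -16.41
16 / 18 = 8 / 9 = 0.89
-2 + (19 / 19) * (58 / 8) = 21 / 4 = 5.25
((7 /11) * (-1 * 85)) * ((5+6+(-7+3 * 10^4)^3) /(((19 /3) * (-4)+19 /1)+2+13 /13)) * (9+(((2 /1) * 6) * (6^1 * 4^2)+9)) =5634868750437113460 /11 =512260795494283041.82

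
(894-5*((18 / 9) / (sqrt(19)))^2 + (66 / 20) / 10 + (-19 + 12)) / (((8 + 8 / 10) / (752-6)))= 628104771 / 8360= 75132.15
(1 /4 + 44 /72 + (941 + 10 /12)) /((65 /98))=1662913 /1170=1421.29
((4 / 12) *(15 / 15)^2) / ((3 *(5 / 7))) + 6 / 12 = 59 / 90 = 0.66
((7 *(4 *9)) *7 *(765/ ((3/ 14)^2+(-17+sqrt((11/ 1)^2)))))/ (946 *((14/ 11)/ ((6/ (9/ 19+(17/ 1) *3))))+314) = -279188280/ 13110467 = -21.30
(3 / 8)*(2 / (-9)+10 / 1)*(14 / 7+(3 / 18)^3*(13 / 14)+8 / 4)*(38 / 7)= 2530781 / 31752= 79.70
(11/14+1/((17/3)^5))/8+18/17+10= 1774240005/159023984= 11.16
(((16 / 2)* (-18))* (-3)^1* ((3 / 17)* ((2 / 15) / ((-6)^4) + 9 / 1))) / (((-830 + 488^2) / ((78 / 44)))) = 1137253 / 221888590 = 0.01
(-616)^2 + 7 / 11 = 4174023 / 11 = 379456.64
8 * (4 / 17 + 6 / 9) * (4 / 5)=1472 / 255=5.77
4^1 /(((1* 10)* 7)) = 2 /35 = 0.06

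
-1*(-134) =134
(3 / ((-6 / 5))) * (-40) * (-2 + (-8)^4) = 409400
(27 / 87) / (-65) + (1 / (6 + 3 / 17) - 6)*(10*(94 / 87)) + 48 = -1791187 / 118755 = -15.08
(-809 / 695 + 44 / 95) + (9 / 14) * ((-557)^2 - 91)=3686059794 / 18487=199386.58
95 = 95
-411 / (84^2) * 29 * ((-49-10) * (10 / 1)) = 1172035 / 1176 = 996.63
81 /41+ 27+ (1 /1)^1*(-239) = -8611 /41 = -210.02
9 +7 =16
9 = 9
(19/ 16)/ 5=19/ 80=0.24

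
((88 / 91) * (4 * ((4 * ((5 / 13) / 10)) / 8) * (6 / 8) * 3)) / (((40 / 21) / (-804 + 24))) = -891 / 13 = -68.54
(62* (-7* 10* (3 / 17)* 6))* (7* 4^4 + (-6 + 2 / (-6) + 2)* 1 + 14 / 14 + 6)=-140199360 / 17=-8247021.18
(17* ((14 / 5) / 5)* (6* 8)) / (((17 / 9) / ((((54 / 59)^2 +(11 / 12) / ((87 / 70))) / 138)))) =160290872 / 58045675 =2.76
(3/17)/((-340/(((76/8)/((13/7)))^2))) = -53067/3907280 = -0.01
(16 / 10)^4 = 4096 / 625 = 6.55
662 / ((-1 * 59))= -11.22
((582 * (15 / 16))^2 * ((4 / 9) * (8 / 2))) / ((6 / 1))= 705675 / 8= 88209.38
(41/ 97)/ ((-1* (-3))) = 41/ 291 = 0.14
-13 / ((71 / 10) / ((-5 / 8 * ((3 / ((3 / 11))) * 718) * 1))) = 1283425 / 142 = 9038.20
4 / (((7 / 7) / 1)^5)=4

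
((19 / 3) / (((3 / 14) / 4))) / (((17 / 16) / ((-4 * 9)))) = -68096 / 17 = -4005.65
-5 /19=-0.26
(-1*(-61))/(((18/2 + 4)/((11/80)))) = 671/1040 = 0.65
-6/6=-1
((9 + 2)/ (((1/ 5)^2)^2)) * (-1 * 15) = -103125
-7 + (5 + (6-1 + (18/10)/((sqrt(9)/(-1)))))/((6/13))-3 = 311/30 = 10.37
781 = 781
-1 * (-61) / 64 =0.95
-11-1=-12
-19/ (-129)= 19/ 129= 0.15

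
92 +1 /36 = 3313 /36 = 92.03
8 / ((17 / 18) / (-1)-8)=-144 / 161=-0.89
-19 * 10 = -190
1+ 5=6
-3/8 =-0.38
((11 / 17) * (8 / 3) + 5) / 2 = 343 / 102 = 3.36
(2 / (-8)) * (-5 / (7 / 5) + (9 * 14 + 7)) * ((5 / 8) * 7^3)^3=-326431856625 / 1024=-318781109.99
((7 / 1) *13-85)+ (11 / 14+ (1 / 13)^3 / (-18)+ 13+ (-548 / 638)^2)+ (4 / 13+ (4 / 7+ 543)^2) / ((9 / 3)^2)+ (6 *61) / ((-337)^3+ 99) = 2951425991289080252929 / 89844045957705039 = 32850.55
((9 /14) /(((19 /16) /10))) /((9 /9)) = 720 /133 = 5.41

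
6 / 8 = 3 / 4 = 0.75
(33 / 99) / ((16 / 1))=1 / 48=0.02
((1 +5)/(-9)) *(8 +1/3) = -50/9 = -5.56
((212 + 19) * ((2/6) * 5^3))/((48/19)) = 182875/48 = 3809.90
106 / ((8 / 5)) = 265 / 4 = 66.25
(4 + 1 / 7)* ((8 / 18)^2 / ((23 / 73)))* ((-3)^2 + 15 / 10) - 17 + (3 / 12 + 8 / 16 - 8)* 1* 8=-29639 / 621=-47.73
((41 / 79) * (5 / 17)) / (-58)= -205 / 77894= -0.00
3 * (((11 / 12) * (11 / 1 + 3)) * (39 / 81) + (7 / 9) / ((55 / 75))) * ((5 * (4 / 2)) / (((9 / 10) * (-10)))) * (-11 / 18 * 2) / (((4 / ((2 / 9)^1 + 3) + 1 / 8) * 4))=3741290 / 693279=5.40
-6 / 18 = -1 / 3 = -0.33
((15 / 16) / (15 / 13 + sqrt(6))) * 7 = -6825 / 4208 + 5915 * sqrt(6) / 4208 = 1.82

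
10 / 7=1.43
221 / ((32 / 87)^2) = 1672749 / 1024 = 1633.54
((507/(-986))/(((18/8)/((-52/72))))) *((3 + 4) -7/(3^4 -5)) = 384475/337212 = 1.14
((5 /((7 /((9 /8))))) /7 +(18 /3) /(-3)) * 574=-30299 /28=-1082.11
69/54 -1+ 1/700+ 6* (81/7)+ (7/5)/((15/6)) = 63241/900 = 70.27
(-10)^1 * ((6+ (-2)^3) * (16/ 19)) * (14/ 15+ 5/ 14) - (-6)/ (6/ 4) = 10268/ 399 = 25.73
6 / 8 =3 / 4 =0.75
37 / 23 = 1.61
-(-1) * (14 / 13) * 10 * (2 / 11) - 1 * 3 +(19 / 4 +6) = 5553 / 572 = 9.71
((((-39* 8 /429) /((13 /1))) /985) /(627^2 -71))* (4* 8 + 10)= -168 /27682092295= -0.00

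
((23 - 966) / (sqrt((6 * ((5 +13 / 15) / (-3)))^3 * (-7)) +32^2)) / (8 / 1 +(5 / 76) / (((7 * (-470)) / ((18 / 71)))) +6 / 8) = -1412515810125 / 13276411538858 +69056328495 * sqrt(1155) / 212422584621728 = -0.10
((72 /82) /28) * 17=153 /287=0.53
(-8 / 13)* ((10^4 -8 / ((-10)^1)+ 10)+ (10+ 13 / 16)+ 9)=-802449 / 130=-6172.68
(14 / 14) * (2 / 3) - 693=-2077 / 3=-692.33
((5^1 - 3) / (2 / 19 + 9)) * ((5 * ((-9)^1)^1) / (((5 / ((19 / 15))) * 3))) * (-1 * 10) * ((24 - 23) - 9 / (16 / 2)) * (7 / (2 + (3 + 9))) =-361 / 692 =-0.52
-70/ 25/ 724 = -7/ 1810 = -0.00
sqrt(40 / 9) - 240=-240+ 2 * sqrt(10) / 3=-237.89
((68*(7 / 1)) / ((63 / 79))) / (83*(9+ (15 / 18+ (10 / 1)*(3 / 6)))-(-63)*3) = 10744 / 25563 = 0.42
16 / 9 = 1.78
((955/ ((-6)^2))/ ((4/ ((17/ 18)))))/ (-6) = -16235/ 15552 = -1.04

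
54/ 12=4.50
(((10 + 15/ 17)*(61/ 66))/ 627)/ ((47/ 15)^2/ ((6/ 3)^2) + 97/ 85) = 564250/ 126474887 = 0.00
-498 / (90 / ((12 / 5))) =-332 / 25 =-13.28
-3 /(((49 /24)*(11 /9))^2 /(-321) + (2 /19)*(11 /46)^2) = 451588696128 /2013943723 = 224.23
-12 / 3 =-4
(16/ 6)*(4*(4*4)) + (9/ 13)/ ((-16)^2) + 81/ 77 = 132013855/ 768768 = 171.72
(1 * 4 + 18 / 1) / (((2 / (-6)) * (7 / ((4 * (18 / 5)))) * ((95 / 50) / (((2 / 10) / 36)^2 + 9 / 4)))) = -1603822 / 9975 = -160.78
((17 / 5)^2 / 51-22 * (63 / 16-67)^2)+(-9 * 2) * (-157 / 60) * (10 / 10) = -87444.01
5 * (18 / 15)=6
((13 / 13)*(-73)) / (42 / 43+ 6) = -3139 / 300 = -10.46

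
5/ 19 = 0.26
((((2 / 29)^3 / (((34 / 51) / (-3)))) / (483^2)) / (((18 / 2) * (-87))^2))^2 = 16 / 150223729516596068724949451481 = 0.00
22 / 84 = 11 / 42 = 0.26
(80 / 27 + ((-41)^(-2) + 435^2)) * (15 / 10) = 4294244791 / 15129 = 283841.95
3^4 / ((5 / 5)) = 81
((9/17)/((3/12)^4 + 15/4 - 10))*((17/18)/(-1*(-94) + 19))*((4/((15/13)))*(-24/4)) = 1024/69495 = 0.01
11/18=0.61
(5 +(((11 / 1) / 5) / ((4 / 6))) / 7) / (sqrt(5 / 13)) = 383 *sqrt(65) / 350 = 8.82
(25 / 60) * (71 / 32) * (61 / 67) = 21655 / 25728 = 0.84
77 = 77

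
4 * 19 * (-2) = -152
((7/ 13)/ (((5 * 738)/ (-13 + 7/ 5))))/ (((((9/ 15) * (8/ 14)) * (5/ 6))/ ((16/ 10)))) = -5684/ 599625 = -0.01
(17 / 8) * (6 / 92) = 51 / 368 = 0.14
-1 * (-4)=4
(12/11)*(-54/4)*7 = -1134/11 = -103.09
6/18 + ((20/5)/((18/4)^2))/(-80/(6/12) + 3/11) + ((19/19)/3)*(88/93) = 2856697/4411827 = 0.65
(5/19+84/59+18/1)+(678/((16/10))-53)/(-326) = 18.55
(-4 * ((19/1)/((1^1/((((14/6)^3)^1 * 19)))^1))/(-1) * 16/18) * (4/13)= 15849344/3159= 5017.20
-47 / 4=-11.75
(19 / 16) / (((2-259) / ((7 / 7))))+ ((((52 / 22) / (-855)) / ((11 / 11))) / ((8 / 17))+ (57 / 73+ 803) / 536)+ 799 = 151413636189407 / 189151403760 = 800.49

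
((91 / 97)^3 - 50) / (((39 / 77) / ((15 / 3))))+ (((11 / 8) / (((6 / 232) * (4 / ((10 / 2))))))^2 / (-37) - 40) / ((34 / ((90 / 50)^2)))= -7173378840094523 / 14328820072320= -500.63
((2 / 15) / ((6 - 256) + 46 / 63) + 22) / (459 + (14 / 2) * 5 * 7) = 0.03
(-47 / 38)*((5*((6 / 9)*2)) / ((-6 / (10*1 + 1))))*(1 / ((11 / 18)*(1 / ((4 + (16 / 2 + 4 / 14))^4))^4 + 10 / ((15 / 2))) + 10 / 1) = 1194223103897109982570271667746012966 / 7348734677393038803247902501937605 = 162.51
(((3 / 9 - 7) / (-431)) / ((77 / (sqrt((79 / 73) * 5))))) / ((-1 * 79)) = -20 * sqrt(28835) / 574168287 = -0.00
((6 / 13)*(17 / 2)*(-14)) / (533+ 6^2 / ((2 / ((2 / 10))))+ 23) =-1785 / 18187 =-0.10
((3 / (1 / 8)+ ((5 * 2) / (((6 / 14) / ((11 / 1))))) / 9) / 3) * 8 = 11344 / 81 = 140.05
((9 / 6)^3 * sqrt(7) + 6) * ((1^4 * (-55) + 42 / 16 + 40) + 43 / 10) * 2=-8721 * sqrt(7) / 160-969 / 10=-241.11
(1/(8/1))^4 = 1/4096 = 0.00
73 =73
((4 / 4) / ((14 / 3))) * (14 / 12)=1 / 4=0.25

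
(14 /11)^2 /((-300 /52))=-2548 /9075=-0.28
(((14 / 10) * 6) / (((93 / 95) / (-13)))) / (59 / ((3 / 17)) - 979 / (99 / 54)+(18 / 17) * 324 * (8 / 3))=-176358 / 1130663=-0.16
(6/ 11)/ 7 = 6/ 77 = 0.08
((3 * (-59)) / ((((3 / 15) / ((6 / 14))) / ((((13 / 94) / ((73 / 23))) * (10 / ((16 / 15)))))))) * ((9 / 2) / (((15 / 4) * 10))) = -18.59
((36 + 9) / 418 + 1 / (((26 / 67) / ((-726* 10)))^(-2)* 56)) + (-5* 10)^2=157348712396109211 / 62936774762400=2500.11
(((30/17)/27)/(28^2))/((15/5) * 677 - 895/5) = 5/111075552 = 0.00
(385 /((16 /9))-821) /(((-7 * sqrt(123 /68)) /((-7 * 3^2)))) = -29013 * sqrt(2091) /328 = -4044.79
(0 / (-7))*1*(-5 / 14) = 0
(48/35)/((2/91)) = 312/5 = 62.40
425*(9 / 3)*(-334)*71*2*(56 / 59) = -3386359200 / 59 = -57395918.64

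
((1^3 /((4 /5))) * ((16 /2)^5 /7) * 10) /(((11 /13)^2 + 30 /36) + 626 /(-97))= -40287436800 /3376639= -11931.22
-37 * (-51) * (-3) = -5661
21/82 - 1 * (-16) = 1333/82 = 16.26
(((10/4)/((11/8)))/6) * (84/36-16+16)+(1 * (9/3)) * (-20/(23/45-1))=12220/99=123.43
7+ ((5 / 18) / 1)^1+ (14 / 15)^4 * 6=399289 / 33750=11.83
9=9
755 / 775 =151 / 155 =0.97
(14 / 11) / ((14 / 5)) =5 / 11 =0.45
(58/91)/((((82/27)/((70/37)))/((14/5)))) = 21924/19721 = 1.11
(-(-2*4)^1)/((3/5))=40/3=13.33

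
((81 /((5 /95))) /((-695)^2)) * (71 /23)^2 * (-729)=-5655654171 /255520225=-22.13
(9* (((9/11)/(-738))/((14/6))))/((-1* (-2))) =-27/12628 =-0.00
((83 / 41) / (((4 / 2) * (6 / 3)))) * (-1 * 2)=-83 / 82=-1.01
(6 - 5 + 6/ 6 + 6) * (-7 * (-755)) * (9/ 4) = 95130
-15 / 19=-0.79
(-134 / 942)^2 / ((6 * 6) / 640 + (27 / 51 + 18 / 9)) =12210080 / 1560207753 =0.01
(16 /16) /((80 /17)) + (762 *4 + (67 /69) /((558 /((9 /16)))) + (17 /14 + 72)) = 7477942067 /2395680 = 3121.43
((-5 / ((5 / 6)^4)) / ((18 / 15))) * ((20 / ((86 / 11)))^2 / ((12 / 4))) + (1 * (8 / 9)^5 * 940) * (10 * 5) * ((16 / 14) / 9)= 3293.11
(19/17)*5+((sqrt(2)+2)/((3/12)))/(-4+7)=4*sqrt(2)/3+421/51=10.14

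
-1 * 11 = -11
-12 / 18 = -2 / 3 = -0.67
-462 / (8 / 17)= -3927 / 4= -981.75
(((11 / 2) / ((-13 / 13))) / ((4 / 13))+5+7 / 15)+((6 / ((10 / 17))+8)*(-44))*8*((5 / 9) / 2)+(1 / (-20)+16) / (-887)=-572215651 / 319320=-1791.98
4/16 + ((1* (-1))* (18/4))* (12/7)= -209/28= -7.46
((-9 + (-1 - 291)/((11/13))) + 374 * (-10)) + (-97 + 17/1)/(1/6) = -50315/11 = -4574.09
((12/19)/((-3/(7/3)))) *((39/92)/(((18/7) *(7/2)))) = -91/3933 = -0.02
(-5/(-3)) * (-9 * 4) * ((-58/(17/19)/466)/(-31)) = -33060/122791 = -0.27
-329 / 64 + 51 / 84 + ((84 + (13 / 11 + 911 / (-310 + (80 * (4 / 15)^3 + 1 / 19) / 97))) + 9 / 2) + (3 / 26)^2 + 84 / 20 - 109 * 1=-2788833106952479 / 123524238918080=-22.58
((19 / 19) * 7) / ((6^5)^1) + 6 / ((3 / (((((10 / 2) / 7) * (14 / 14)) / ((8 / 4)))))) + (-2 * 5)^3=-54393071 / 54432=-999.28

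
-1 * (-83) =83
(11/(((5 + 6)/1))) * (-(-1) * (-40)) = -40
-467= -467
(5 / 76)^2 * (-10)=-125 / 2888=-0.04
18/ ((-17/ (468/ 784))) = -1053/ 1666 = -0.63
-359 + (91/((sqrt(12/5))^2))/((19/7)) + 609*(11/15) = 115789/1140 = 101.57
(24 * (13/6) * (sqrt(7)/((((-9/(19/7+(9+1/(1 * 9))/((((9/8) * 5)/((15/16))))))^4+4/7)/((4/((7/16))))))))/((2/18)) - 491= 47.82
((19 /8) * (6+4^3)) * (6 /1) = 1995 /2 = 997.50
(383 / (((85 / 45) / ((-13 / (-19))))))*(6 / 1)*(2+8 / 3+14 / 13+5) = 2888586 / 323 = 8942.99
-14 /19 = -0.74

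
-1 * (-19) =19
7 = 7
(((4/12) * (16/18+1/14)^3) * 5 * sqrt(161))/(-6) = -8857805 * sqrt(161)/36006768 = -3.12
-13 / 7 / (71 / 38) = -494 / 497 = -0.99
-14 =-14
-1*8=-8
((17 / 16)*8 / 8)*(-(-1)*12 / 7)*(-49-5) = -1377 / 14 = -98.36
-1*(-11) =11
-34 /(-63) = 34 /63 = 0.54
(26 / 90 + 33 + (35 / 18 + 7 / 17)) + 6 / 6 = 18689 / 510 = 36.65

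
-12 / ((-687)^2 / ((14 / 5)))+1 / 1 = 786559 / 786615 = 1.00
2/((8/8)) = 2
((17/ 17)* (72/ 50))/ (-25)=-36/ 625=-0.06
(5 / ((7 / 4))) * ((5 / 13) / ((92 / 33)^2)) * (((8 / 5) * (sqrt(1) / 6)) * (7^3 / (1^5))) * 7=622545 / 6877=90.53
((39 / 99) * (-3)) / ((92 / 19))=-0.24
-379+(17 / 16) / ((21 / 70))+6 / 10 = -44983 / 120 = -374.86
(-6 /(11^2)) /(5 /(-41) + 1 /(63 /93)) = -2583 /70543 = -0.04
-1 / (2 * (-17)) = 1 / 34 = 0.03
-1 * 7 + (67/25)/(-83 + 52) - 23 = -23317/775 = -30.09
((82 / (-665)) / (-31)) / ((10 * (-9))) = -41 / 927675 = -0.00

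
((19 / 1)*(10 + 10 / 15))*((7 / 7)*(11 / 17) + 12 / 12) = 17024 / 51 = 333.80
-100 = -100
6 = 6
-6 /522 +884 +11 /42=1077017 /1218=884.25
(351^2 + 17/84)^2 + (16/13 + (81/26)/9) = 1392296774946061/91728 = 15178536269.69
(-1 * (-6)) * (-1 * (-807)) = 4842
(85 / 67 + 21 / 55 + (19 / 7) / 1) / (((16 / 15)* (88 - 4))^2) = 562945 / 1035431936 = 0.00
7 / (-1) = -7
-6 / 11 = -0.55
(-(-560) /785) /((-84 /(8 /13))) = -32 /6123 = -0.01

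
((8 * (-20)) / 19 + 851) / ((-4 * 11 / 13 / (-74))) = 7700329 / 418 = 18421.84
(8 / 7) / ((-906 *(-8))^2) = 1 / 45966816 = 0.00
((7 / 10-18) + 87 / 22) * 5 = -734 / 11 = -66.73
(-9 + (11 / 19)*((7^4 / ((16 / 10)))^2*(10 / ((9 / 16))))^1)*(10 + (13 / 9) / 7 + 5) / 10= 3796840584263 / 107730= 35244041.44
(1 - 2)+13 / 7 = 6 / 7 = 0.86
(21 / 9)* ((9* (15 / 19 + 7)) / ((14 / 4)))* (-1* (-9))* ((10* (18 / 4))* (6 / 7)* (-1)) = -2157840 / 133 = -16224.36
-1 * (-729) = 729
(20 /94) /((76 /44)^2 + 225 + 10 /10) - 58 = -58.00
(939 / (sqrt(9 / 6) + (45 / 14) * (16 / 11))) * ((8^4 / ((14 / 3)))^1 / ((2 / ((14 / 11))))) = 9692282880 / 80471 - 1036535808 * sqrt(6) / 80471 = 88892.88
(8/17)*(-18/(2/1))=-4.24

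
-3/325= -0.01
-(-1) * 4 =4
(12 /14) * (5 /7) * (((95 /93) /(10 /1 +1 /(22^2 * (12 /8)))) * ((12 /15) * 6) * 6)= 19863360 /11029459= 1.80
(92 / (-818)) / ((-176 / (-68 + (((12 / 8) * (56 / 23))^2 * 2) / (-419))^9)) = -20033645505999.50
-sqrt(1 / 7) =-sqrt(7) / 7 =-0.38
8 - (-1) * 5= 13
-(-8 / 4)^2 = -4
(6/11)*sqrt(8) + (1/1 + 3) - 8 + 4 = 12*sqrt(2)/11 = 1.54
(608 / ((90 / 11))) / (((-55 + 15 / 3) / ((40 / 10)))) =-6688 / 1125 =-5.94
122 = 122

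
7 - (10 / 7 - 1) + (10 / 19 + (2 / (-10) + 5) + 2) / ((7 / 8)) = 9938 / 665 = 14.94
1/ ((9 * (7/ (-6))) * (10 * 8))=-1/ 840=-0.00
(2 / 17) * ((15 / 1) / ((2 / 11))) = 165 / 17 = 9.71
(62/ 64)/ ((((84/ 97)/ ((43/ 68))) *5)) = 129301/ 913920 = 0.14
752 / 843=0.89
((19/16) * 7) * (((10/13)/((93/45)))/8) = 9975/25792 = 0.39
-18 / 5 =-3.60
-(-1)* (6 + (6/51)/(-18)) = 917/153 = 5.99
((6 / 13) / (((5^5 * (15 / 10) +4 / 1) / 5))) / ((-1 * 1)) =-60 / 121979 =-0.00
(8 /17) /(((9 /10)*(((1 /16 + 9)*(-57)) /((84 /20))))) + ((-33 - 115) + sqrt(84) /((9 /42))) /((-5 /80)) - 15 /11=10973280283 /4636665 - 448*sqrt(21) /3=1682.30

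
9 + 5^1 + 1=15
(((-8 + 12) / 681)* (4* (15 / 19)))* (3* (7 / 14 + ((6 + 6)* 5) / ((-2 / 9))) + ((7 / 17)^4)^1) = -5401946200 / 360226073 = -15.00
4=4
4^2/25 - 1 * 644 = -643.36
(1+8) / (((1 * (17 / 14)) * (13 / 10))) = 1260 / 221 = 5.70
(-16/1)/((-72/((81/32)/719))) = 9/11504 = 0.00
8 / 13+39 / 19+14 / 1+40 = 13997 / 247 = 56.67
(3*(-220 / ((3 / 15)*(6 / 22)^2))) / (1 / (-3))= 133100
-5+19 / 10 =-31 / 10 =-3.10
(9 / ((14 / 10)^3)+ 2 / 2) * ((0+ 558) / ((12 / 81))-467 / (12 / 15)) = 4672277 / 343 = 13621.80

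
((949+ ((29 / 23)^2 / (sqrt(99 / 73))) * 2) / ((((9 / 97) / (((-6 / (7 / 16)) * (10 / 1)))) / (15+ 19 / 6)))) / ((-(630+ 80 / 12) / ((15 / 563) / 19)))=1422702880 * sqrt(803) / 249668076273+ 802702160 / 14301889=56.29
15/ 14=1.07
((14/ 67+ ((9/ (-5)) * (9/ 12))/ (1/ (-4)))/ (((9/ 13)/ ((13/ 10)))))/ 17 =317551/ 512550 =0.62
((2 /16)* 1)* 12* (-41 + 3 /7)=-426 /7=-60.86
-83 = -83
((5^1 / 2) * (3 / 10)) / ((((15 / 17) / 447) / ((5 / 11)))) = 7599 / 44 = 172.70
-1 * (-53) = 53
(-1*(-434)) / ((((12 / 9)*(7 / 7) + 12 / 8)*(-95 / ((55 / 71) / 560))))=-1023 / 458660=-0.00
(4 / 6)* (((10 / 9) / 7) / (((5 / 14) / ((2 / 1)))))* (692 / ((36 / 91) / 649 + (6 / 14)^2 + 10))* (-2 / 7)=-1307802496 / 113678505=-11.50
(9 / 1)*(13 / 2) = 117 / 2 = 58.50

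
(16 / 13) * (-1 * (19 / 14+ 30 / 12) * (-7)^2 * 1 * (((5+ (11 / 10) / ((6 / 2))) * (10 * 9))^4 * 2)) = -329154885487008 / 13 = -25319606575923.69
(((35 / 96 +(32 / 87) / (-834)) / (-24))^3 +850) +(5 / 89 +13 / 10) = 8194470287954255394182210453 / 9625196264783758082703360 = 851.36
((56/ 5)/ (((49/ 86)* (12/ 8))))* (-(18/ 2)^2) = -37152/ 35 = -1061.49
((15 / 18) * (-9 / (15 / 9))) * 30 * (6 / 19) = -810 / 19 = -42.63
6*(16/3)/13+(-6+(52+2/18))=5683/117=48.57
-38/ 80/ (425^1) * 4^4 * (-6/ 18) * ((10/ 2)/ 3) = 608/ 3825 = 0.16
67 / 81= 0.83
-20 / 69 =-0.29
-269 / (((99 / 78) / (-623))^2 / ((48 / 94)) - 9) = 564631439008 / 18890997627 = 29.89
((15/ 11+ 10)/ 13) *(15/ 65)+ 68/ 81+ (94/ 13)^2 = 8029663/ 150579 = 53.33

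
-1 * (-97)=97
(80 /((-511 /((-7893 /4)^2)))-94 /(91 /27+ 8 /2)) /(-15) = 20663082891 /508445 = 40639.76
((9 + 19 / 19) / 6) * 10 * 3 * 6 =300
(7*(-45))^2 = 99225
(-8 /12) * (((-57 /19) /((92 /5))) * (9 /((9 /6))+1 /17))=515 /782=0.66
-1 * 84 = -84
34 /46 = 17 /23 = 0.74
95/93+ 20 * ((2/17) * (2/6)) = 2855/1581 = 1.81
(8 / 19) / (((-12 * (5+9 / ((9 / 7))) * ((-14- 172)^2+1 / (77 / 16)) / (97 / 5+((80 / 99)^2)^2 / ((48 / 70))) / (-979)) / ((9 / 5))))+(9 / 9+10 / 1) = 66317766578063893 / 6027253948801800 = 11.00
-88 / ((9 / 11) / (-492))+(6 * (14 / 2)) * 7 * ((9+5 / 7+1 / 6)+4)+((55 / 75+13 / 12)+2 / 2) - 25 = 1139523 / 20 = 56976.15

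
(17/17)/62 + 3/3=1.02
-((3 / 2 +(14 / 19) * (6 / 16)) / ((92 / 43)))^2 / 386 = -33698025 / 18870792704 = -0.00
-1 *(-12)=12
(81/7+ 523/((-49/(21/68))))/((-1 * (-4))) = 3939/1904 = 2.07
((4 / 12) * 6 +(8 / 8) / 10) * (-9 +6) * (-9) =567 / 10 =56.70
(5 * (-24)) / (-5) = 24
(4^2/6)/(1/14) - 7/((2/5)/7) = -511/6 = -85.17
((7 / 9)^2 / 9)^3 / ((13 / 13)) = 117649 / 387420489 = 0.00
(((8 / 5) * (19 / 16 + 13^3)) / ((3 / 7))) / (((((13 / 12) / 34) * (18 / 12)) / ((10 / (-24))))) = -8370698 / 117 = -71544.43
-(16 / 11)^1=-16 / 11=-1.45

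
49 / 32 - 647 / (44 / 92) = -475653 / 352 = -1351.29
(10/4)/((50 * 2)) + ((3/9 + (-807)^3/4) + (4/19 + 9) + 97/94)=-14079696156991/107160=-131389475.15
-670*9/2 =-3015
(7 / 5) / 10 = 7 / 50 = 0.14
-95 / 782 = -0.12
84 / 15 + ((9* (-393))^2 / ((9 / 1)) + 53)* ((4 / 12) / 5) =1390178 / 15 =92678.53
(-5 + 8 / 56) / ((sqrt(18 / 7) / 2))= -34*sqrt(14) / 21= -6.06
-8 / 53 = -0.15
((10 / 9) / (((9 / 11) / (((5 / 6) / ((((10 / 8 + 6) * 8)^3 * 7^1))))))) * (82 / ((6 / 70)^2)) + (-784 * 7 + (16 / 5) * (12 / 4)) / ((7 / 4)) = -23376808512721 / 7467424020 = -3130.51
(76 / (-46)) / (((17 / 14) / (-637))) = 338884 / 391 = 866.71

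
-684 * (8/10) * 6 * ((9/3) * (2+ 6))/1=-393984/5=-78796.80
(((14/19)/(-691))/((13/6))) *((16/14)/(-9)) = 32/512031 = 0.00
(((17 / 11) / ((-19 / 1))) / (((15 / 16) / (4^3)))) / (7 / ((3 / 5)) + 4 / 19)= -17408 / 37235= -0.47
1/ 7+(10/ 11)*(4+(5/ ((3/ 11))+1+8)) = 6613/ 231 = 28.63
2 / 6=1 / 3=0.33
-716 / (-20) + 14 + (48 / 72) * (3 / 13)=3247 / 65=49.95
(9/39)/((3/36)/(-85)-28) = -3060/371293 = -0.01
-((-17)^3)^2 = -24137569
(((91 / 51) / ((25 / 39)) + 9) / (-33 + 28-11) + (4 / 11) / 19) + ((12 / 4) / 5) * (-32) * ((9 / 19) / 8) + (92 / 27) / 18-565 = -566.66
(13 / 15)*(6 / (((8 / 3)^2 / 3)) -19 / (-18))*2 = 13429 / 2160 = 6.22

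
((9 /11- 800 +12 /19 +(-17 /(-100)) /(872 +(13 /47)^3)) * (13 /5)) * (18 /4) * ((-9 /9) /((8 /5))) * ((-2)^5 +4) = -1237521986826473439 /7568797310800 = -163503.12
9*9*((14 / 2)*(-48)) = -27216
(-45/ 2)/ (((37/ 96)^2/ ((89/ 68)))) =-4613760/ 23273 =-198.25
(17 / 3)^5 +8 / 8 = 1420100 / 243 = 5844.03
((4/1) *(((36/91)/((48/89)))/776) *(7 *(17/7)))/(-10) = -4539/706160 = -0.01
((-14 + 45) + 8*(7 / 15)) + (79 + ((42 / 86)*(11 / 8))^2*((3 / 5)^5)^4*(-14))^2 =599455797604403313160044470855989497144787 / 95520196482539176940917968750000000000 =6275.70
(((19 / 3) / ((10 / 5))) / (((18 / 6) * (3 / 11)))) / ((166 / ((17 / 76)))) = 187 / 35856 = 0.01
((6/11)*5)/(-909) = -10/3333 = -0.00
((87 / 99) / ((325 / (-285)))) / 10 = -551 / 7150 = -0.08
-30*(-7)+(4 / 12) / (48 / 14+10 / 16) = 143066 / 681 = 210.08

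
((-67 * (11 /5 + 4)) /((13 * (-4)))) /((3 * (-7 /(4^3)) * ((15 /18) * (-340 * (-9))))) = -16616 /1740375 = -0.01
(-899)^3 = -726572699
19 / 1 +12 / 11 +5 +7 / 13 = 3665 / 143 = 25.63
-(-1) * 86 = 86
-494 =-494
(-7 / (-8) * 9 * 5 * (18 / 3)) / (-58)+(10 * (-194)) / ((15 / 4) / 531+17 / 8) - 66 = -686393163 / 700408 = -979.99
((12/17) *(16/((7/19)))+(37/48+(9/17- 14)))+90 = 616643/5712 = 107.96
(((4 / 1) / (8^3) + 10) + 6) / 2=2049 / 256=8.00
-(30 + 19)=-49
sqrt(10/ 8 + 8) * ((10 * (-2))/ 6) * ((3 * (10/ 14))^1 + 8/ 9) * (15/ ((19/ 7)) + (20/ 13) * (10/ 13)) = -20575475 * sqrt(37)/ 606879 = -206.23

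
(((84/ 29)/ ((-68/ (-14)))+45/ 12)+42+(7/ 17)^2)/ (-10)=-1559399/ 335240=-4.65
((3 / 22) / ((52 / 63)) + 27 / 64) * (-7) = -37611 / 9152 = -4.11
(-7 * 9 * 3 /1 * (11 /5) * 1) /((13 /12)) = -24948 /65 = -383.82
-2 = -2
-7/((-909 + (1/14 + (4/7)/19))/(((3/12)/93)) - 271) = 931/45004705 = 0.00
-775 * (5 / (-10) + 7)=-10075 / 2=-5037.50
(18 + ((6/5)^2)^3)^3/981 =3917469111754824/415802001953125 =9.42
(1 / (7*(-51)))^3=-1 / 45499293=-0.00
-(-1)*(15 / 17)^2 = 225 / 289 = 0.78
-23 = -23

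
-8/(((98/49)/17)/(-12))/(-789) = -272/263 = -1.03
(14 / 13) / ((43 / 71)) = 994 / 559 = 1.78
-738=-738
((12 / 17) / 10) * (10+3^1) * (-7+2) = -78 / 17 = -4.59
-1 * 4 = -4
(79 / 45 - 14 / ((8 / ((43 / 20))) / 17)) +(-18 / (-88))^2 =-338489 / 5445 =-62.17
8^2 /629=64 /629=0.10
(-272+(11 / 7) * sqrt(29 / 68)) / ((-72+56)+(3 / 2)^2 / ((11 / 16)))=21.29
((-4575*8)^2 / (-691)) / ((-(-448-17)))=-89304000 / 21421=-4168.99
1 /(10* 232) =0.00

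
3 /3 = 1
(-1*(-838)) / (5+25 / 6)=5028 / 55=91.42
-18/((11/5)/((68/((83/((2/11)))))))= -12240/10043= -1.22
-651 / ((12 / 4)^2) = -217 / 3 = -72.33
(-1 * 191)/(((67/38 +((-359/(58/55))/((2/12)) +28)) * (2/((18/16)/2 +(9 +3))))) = 7051147/11830032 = 0.60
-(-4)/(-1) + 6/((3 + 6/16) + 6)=-84/25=-3.36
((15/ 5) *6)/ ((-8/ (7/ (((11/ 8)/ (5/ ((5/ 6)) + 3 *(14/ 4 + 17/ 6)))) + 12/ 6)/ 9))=-57591/ 22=-2617.77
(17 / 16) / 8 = 17 / 128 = 0.13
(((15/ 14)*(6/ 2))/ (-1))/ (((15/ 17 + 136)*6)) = -255/ 65156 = -0.00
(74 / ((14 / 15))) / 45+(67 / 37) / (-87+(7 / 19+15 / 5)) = 306944 / 176379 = 1.74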